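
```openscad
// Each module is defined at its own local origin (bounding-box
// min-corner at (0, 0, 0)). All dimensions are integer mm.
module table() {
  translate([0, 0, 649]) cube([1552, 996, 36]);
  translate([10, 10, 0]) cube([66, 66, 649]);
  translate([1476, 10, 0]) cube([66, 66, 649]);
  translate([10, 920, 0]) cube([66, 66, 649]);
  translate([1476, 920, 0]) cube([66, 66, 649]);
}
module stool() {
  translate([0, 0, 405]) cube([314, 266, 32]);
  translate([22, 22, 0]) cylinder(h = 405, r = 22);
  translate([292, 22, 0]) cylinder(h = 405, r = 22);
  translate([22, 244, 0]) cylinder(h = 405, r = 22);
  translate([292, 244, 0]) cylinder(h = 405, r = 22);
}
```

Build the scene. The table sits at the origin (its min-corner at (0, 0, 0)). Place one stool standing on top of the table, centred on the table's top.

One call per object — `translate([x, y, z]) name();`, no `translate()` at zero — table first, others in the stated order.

table();
translate([619, 365, 685]) stool();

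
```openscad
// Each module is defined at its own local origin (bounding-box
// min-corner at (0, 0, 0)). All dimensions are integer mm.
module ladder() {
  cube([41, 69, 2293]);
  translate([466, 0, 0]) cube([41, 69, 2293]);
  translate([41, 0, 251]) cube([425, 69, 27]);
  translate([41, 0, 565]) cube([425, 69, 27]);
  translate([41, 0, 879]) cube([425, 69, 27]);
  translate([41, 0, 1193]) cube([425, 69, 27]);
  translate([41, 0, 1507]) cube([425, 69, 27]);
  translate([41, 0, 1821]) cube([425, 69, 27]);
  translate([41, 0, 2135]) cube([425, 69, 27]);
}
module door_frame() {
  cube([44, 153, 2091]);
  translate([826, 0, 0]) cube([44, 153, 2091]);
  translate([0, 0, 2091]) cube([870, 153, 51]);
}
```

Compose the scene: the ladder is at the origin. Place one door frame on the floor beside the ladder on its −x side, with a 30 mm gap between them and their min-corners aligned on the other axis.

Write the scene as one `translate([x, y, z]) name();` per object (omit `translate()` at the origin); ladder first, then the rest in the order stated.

ladder();
translate([-900, 0, 0]) door_frame();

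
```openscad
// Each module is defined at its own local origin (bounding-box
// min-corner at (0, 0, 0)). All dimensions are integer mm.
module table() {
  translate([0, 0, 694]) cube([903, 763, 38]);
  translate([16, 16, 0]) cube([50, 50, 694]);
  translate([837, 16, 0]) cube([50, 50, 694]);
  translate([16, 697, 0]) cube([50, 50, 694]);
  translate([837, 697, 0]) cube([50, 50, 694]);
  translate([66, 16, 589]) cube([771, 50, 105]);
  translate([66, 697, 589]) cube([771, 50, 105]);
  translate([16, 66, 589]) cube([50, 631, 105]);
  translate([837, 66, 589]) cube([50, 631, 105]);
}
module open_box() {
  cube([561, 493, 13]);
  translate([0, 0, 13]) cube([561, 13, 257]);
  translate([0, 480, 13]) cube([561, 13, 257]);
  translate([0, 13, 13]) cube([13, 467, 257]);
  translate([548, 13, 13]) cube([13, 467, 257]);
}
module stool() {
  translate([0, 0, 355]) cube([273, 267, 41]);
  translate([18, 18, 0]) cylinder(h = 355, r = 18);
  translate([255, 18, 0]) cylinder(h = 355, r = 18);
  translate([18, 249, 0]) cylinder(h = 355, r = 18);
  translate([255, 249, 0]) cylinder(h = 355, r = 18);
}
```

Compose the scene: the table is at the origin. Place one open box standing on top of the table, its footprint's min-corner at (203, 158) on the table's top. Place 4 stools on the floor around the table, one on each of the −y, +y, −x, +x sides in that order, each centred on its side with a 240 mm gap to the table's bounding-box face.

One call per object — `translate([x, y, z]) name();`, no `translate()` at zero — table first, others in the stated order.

table();
translate([203, 158, 732]) open_box();
translate([315, -507, 0]) stool();
translate([315, 1003, 0]) stool();
translate([-513, 248, 0]) stool();
translate([1143, 248, 0]) stool();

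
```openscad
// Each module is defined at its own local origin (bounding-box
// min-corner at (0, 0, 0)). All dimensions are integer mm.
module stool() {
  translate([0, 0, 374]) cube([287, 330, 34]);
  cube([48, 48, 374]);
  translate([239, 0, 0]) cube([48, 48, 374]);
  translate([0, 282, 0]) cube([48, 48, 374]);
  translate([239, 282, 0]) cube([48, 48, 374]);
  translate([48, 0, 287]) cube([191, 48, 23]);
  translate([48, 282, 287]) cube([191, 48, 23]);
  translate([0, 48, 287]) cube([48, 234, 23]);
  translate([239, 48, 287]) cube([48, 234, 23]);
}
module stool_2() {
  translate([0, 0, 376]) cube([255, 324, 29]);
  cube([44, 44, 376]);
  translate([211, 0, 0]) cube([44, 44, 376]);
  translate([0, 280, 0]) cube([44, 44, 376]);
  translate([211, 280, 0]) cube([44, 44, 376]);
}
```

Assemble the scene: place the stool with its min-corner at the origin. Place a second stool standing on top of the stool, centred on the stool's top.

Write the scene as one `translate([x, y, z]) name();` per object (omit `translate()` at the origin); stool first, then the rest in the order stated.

stool();
translate([16, 3, 408]) stool_2();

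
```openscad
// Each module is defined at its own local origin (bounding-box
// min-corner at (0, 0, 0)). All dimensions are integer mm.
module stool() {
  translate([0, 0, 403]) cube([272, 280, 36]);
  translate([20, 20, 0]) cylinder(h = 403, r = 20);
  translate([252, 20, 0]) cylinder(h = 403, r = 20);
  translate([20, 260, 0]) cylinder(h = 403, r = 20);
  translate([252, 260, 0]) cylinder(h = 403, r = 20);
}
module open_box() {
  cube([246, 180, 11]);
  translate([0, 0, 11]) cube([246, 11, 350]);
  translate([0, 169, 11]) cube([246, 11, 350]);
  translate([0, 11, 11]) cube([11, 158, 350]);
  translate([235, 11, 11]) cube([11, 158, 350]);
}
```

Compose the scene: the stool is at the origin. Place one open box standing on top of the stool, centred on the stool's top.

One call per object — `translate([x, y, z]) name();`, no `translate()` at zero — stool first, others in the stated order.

stool();
translate([13, 50, 439]) open_box();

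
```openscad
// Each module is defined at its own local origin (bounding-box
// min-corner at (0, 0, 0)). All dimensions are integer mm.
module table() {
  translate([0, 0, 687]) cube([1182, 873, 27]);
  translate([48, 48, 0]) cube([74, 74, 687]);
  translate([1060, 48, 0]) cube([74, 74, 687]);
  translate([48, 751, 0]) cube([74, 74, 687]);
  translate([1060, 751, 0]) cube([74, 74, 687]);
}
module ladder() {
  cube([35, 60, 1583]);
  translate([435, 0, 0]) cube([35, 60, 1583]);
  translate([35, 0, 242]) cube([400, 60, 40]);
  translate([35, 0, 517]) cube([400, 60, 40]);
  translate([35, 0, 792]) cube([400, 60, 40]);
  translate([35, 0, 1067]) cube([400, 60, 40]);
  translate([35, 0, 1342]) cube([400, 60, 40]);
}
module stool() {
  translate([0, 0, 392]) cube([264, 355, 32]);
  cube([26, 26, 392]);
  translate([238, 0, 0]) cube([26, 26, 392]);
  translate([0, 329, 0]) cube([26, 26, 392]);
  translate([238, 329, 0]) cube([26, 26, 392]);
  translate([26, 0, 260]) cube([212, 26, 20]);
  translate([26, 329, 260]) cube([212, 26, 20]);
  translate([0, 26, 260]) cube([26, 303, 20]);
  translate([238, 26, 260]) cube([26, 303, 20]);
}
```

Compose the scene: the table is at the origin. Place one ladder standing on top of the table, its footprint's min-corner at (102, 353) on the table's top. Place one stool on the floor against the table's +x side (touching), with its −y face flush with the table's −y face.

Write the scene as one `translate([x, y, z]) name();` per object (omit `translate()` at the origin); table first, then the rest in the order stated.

table();
translate([102, 353, 714]) ladder();
translate([1182, 0, 0]) stool();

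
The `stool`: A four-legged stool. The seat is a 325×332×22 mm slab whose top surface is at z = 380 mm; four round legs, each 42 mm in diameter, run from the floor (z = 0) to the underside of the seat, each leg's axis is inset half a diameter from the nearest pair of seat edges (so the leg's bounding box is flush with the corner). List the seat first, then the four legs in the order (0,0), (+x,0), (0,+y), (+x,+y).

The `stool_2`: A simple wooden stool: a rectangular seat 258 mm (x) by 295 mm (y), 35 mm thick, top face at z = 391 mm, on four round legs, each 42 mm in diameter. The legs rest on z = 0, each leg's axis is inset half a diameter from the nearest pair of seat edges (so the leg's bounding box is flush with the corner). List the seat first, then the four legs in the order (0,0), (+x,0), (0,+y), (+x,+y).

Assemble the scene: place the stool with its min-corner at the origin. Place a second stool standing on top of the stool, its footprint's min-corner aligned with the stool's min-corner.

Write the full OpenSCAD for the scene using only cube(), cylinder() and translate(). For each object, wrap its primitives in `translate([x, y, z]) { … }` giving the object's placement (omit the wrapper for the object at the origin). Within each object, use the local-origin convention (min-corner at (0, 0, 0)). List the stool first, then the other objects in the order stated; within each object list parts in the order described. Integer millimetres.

translate([0, 0, 358]) cube([325, 332, 22]);
translate([21, 21, 0]) cylinder(h = 358, r = 21);
translate([304, 21, 0]) cylinder(h = 358, r = 21);
translate([21, 311, 0]) cylinder(h = 358, r = 21);
translate([304, 311, 0]) cylinder(h = 358, r = 21);
translate([0, 0, 380]) {
  translate([0, 0, 356]) cube([258, 295, 35]);
  translate([21, 21, 0]) cylinder(h = 356, r = 21);
  translate([237, 21, 0]) cylinder(h = 356, r = 21);
  translate([21, 274, 0]) cylinder(h = 356, r = 21);
  translate([237, 274, 0]) cylinder(h = 356, r = 21);
}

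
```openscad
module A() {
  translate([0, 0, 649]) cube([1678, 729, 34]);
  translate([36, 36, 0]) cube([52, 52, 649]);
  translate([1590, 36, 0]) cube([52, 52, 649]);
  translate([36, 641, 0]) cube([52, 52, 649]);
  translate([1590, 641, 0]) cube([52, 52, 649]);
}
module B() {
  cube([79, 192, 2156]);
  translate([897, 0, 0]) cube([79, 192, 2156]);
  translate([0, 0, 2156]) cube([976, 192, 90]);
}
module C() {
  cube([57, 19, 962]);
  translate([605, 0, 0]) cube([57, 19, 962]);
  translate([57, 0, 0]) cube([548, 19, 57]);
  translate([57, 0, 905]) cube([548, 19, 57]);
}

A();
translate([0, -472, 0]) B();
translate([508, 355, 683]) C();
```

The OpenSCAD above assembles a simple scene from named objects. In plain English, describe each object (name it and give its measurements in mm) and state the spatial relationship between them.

A is a rectangular dining table. The top is 1678×729×34 mm with its upper surface at z = 683 mm. It stands on four 52×52 mm square legs, each inset 36 mm from the nearest pair of top edges, running from the floor to the underside of the top.

B is a door frame. The clear opening is 818 mm wide and 2156 mm high. Two 79 mm wide jambs, 192 mm deep, stand either side of the opening from the floor to the top of the opening. A 90 mm thick head sits across the top of both jambs, spanning the full outside width of the frame.

C is a rectangular picture frame lying in the x–z plane (depth along y). The opening is 548 mm wide (x) by 848 mm tall (z), surrounded by a border 57 mm wide on all four sides. The frame is 19 mm deep and is made of two full-height vertical stiles with two horizontal rails fitted between them.

The door frame is on the floor beside the table on its −y side. The picture frame is on top of the table, centred.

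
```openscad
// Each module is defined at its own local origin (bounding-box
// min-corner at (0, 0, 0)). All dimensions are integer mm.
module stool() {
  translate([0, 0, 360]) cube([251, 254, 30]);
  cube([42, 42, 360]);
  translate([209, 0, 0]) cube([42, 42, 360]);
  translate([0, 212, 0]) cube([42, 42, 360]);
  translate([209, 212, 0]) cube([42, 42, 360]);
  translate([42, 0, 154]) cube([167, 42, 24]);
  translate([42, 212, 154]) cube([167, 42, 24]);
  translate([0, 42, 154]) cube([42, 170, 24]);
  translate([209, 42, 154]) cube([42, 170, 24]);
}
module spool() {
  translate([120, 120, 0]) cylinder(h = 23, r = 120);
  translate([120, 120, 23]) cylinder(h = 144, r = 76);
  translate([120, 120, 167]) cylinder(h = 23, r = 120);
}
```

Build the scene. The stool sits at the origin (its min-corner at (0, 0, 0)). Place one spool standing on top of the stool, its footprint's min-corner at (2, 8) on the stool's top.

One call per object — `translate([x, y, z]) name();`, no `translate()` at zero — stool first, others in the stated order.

stool();
translate([2, 8, 390]) spool();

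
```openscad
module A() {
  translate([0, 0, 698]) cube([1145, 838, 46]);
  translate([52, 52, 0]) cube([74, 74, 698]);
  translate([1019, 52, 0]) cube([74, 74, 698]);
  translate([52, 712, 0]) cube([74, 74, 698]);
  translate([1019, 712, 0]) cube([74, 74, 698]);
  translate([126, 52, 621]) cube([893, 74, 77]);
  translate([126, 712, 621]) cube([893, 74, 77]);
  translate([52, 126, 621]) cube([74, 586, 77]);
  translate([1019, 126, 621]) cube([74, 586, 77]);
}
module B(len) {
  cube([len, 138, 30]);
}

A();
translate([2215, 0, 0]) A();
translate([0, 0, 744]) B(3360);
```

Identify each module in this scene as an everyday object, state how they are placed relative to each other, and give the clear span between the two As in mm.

A is a table. B is a beam. A beam spans the tops of two tables. The clear span between the two tables is 1070 mm.

Second table starts at x = 2215; first ends at x = 1145; clear span = 2215 − 1145 = 1070 mm.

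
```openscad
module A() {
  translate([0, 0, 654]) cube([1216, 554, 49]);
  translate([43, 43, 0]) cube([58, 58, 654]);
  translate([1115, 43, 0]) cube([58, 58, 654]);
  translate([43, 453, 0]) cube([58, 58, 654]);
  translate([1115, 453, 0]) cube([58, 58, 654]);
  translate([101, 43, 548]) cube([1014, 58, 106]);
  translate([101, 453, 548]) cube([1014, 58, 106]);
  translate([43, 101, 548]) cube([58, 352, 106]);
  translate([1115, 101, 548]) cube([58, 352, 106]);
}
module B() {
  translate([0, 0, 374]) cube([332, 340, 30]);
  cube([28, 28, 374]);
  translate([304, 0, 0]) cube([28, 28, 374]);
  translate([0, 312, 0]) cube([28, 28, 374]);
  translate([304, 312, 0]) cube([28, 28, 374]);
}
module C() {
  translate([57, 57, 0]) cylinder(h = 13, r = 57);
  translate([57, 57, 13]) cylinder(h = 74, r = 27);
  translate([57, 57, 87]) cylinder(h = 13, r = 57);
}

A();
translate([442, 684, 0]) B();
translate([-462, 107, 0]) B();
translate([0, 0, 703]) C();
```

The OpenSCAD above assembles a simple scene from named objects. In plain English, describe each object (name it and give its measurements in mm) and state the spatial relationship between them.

A is a rectangular dining table. The top is 1216×554×49 mm with its upper surface at z = 703 mm. It stands on four 58×58 mm square legs, each inset 43 mm from the nearest pair of top edges, running from the floor to the underside of the top. Four apron rails, 58 mm thick and 106 mm tall, run between adjacent legs with their top edges flush with the underside of the top and their outer faces flush with the legs' outer faces.

B is a simple wooden stool: a rectangular seat 332 mm (x) by 340 mm (y), 30 mm thick, top face at z = 404 mm, on four square legs, each 28×28 mm in cross-section. The legs rest on z = 0, each flush with a corner of the seat.

C is a spool: two coaxial disc flanges of radius 57 mm and thickness 13 mm, joined by a core cylinder of radius 27 mm and height 74 mm. The lower flange rests on z = 0 and the three cylinders share a vertical axis.

Two stools sit around the table at the +y, −x sides. The spool is on top of the table.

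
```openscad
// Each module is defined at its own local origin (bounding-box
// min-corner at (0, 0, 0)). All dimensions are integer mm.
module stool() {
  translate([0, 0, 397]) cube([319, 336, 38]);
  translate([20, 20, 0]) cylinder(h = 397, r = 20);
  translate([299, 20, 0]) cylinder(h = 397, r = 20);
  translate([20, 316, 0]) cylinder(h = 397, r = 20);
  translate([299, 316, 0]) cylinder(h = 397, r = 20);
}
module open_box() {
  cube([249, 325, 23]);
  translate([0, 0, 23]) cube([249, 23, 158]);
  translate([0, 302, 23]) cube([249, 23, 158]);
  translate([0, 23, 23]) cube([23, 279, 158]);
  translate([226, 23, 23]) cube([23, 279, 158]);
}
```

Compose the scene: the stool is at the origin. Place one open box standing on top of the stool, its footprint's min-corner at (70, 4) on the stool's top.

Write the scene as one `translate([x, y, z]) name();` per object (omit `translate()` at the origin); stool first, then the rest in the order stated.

stool();
translate([70, 4, 435]) open_box();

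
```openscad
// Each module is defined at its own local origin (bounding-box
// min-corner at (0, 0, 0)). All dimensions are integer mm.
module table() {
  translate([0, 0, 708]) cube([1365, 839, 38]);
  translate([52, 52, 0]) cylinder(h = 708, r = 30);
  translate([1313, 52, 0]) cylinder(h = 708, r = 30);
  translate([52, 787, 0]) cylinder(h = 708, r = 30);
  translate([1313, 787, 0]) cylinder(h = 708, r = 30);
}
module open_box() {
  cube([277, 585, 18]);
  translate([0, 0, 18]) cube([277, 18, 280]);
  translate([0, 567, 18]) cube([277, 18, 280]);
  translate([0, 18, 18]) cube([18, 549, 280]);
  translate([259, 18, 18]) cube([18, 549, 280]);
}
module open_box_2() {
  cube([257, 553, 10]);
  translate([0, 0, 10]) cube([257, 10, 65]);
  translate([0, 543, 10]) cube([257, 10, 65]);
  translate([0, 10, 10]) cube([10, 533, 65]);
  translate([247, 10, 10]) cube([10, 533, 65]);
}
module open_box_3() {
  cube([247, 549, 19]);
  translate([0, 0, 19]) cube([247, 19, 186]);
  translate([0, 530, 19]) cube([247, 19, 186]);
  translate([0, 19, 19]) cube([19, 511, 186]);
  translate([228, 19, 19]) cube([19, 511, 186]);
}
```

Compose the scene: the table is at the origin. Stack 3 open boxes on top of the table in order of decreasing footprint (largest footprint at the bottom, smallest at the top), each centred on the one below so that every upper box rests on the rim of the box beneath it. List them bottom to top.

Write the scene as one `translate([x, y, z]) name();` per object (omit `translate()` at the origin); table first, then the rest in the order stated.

table();
translate([544, 127, 746]) open_box();
translate([554, 143, 1044]) open_box_2();
translate([559, 145, 1119]) open_box_3();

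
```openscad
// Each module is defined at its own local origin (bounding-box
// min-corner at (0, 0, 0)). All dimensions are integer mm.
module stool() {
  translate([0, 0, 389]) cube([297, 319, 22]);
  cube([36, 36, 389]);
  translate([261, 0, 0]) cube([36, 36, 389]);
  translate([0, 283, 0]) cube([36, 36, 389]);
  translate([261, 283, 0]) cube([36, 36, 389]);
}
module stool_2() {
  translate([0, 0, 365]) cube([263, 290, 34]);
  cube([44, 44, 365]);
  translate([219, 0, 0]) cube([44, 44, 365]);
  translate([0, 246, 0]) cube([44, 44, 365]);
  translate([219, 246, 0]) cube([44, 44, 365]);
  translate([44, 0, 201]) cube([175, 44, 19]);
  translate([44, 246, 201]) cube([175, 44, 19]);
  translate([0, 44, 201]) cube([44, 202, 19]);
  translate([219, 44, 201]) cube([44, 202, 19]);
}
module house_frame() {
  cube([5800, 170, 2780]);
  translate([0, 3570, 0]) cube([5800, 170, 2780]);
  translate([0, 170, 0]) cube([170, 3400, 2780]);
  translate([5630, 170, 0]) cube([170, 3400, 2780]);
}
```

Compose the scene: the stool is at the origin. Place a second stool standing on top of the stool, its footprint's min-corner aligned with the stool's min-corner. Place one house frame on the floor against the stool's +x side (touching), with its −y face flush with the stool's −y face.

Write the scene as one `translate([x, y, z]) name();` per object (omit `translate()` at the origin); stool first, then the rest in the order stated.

stool();
translate([0, 0, 411]) stool_2();
translate([297, 0, 0]) house_frame();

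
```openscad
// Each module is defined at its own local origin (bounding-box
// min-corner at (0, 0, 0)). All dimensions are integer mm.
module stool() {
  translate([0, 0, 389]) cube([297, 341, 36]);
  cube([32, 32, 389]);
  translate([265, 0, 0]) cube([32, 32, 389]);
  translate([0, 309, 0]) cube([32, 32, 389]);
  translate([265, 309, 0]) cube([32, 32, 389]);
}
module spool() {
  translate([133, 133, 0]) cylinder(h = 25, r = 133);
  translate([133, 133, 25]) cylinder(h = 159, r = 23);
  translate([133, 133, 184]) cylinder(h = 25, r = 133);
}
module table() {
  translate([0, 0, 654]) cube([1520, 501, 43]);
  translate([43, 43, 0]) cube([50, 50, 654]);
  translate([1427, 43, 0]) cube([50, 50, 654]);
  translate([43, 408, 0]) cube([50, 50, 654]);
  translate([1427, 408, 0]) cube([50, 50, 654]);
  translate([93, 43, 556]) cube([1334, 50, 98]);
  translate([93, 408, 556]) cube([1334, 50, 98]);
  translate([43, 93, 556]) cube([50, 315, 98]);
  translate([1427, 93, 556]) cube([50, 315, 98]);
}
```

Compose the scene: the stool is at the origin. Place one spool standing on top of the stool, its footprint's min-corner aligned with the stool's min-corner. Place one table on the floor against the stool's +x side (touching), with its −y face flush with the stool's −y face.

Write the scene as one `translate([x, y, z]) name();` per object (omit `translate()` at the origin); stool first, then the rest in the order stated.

stool();
translate([0, 0, 425]) spool();
translate([297, 0, 0]) table();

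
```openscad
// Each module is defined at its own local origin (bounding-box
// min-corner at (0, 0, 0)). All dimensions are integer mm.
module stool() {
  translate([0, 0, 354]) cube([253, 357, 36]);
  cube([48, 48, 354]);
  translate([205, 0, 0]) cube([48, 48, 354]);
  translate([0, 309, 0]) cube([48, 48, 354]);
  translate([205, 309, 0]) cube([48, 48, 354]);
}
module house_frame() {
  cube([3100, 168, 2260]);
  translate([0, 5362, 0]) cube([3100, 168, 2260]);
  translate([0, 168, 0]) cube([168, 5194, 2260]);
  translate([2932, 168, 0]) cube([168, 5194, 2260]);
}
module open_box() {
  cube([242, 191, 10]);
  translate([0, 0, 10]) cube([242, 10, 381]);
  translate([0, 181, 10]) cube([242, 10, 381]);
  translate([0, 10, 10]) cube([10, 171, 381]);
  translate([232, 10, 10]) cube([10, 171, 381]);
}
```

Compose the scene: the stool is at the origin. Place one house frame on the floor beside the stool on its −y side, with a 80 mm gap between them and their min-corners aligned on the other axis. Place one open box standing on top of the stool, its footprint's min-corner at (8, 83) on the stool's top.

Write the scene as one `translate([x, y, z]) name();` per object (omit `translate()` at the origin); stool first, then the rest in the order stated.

stool();
translate([0, -5610, 0]) house_frame();
translate([8, 83, 390]) open_box();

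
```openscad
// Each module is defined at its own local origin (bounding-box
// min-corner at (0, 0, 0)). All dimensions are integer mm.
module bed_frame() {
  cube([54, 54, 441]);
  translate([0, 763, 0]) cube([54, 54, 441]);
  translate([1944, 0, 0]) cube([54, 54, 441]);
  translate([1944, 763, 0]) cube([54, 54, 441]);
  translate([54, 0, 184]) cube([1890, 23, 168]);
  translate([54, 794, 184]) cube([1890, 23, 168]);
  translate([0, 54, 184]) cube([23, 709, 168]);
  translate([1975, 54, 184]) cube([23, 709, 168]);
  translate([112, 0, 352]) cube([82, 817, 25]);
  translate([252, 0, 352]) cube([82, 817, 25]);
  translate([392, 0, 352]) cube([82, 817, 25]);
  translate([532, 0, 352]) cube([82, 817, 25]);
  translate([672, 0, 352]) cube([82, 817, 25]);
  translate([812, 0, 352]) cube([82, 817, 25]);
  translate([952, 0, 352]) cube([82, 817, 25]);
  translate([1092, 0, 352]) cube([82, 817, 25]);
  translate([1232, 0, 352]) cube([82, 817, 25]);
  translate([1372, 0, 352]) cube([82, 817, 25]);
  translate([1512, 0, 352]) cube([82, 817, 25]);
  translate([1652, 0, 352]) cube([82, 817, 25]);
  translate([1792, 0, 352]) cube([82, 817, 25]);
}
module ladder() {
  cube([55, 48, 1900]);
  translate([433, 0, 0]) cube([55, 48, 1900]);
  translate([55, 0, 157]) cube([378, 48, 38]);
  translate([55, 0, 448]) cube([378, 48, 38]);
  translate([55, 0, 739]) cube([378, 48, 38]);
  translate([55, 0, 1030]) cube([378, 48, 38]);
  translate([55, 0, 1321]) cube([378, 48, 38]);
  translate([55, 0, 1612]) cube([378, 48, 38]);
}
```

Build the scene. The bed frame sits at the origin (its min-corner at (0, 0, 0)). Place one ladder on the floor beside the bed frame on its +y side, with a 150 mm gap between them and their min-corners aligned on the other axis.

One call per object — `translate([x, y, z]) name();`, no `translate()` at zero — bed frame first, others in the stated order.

bed_frame();
translate([0, 967, 0]) ladder();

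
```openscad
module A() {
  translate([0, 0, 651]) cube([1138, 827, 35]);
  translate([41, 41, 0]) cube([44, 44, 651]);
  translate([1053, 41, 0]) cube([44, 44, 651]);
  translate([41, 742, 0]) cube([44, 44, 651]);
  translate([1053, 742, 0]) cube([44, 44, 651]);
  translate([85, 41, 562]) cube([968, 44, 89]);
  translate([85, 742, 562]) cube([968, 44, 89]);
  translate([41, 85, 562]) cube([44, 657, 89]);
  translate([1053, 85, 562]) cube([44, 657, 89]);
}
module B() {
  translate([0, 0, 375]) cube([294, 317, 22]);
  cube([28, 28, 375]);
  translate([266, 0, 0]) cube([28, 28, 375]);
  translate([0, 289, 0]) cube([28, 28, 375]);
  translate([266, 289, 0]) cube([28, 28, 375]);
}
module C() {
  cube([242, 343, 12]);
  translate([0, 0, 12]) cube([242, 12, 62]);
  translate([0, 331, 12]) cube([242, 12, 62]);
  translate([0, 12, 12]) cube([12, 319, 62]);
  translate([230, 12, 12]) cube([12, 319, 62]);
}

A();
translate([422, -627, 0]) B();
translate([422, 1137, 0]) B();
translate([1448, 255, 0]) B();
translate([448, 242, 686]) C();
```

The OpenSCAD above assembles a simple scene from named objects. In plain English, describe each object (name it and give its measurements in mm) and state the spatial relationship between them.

A is a table: top 1138 mm (x) × 827 mm (y), 35 mm thick, upper face at z = 686 mm, on four 44×44 mm square legs, each inset 41 mm from the nearest pair of top edges, running from z = 0 to the bottom of the top. Four apron rails, 44 mm thick and 89 mm tall, run between adjacent legs with their top edges flush with the underside of the top and their outer faces flush with the legs' outer faces.

B is a four-legged stool. The seat is 294×317 mm, 22 mm thick, top at z = 397 mm. It stands on four square legs, each 28×28 mm in cross-section, from z = 0 to the seat underside, each flush with a corner of the seat.

C is an open-topped rectangular box: outside dimensions 242×343×74 mm, with a uniform wall and base thickness of 12 mm. The base is a full 242×343 slab on the floor; four walls sit on top of the base. The front and back walls (the −y and +y sides) span the full width; the two side walls fit between them.

Three stools sit around the table at the −y, +y, +x sides. The open box is on top of the table, centred.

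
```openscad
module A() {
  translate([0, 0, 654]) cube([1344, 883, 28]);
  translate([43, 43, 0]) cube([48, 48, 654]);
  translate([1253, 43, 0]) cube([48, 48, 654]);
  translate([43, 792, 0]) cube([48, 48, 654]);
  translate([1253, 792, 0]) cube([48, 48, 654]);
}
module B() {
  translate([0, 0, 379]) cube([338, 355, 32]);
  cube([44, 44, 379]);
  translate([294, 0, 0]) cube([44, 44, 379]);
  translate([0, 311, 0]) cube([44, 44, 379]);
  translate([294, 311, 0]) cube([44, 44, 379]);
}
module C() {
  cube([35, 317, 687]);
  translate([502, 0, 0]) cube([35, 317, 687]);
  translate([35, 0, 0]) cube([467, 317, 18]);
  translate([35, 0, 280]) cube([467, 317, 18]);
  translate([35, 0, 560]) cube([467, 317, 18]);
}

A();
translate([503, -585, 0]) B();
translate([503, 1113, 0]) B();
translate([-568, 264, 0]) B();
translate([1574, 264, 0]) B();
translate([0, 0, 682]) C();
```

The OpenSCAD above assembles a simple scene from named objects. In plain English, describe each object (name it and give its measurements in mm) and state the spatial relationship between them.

A is a table: top 1344 mm (x) × 883 mm (y), 28 mm thick, upper face at z = 682 mm, on four 48×48 mm square legs, each inset 43 mm from the nearest pair of top edges, running from z = 0 to the bottom of the top.

B is a four-legged stool. The seat is a 338×355×32 mm slab whose top surface is at z = 411 mm; four square legs, each 44×44 mm in cross-section, run from the floor (z = 0) to the underside of the seat, each flush with a corner of the seat.

C is an open bookshelf. Two side panels, each 35 mm thick, 317 mm deep and 687 mm tall, stand 537 mm apart (outside-to-outside). Between them sit 3 shelves, each 18 mm thick and 317 mm deep, spanning the full gap between the sides. The bottom shelf rests on the floor (its underside at z = 0) and the clear gap between one shelf's top and the next shelf's underside is 262 mm.

Four stools sit around the table at the −y, +y, −x, +x sides. The bookshelf is on top of the table.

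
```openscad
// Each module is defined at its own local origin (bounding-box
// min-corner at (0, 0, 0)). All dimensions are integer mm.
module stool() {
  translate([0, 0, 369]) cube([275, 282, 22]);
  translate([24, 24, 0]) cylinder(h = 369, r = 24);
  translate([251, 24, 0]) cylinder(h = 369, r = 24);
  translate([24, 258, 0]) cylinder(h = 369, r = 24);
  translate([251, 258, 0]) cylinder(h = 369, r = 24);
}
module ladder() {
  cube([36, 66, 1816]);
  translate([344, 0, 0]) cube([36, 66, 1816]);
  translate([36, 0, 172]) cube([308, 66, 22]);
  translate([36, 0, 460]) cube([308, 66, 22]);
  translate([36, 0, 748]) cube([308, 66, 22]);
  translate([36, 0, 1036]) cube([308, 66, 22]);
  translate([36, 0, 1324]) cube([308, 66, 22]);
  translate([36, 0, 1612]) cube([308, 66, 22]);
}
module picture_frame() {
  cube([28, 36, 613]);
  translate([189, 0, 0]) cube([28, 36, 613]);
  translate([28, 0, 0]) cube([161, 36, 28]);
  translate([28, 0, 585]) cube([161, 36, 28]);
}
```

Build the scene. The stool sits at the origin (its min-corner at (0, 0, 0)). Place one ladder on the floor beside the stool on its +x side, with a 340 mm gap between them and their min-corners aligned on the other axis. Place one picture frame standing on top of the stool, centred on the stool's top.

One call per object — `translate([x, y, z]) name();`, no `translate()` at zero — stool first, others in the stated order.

stool();
translate([615, 0, 0]) ladder();
translate([29, 123, 391]) picture_frame();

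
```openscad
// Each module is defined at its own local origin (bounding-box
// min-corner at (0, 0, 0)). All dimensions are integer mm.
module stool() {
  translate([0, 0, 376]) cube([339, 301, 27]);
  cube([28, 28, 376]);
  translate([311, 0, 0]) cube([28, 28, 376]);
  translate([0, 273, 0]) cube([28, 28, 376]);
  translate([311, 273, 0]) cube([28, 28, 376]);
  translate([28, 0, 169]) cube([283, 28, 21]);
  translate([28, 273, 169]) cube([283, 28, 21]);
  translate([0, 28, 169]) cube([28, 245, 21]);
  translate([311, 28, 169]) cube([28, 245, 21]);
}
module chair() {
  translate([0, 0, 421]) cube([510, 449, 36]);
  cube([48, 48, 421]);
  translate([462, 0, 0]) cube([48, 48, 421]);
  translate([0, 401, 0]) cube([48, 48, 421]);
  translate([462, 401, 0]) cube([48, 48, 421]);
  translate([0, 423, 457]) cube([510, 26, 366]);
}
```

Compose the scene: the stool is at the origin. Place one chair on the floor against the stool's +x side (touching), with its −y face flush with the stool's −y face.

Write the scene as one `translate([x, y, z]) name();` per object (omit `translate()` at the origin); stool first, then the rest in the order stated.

stool();
translate([339, 0, 0]) chair();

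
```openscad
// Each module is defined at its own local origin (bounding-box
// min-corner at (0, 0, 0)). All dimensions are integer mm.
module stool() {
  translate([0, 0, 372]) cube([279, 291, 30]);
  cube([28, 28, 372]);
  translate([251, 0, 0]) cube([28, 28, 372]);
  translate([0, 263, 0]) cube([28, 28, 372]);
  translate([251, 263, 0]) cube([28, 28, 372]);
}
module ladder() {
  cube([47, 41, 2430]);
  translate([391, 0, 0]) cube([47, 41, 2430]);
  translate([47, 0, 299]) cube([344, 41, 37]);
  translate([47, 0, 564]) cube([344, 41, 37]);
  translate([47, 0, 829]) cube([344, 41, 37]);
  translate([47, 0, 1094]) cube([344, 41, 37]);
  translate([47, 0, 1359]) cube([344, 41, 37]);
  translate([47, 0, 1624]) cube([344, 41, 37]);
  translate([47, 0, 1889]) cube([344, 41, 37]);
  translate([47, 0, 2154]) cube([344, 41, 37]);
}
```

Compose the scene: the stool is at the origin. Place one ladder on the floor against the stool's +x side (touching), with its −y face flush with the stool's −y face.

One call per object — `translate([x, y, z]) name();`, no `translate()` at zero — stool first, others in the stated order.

stool();
translate([279, 0, 0]) ladder();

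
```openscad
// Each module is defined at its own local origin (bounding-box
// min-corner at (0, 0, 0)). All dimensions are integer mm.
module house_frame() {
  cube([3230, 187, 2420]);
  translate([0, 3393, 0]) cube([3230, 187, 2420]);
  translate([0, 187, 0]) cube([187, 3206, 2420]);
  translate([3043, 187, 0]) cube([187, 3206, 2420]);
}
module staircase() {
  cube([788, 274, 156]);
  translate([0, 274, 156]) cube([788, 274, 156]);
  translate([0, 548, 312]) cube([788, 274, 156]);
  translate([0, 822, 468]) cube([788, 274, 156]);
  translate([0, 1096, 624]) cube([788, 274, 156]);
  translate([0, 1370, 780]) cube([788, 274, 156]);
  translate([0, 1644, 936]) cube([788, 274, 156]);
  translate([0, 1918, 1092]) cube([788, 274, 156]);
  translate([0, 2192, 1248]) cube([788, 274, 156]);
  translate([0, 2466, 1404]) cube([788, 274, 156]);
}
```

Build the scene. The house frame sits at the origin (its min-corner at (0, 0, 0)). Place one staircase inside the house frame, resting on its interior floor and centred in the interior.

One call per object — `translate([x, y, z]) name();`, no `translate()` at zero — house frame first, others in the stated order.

house_frame();
translate([1221, 420, 0]) staircase();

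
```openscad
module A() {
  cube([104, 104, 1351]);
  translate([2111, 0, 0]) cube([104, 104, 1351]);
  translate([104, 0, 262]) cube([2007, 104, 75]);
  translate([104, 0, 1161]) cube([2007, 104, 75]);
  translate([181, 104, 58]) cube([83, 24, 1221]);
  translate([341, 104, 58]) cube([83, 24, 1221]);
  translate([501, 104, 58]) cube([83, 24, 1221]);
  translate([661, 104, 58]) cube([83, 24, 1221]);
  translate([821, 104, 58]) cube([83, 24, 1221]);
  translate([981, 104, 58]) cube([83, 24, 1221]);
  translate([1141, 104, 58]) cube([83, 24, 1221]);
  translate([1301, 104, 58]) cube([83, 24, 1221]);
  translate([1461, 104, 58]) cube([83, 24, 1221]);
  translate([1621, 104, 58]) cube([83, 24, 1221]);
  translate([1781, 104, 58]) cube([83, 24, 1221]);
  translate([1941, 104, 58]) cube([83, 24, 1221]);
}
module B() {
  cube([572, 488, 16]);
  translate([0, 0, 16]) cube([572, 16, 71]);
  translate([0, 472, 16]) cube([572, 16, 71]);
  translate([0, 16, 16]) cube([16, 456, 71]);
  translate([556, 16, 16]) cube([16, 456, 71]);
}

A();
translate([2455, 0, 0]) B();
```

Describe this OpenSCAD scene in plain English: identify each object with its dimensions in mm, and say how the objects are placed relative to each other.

A is a fence section. Two 104×104 mm posts, 1351 mm tall, stand on the floor with a clear span of 2007 mm between their inner faces. Two horizontal rails of 104×75 mm section span the gap between the posts with their undersides at z = 262 mm and z = 1161 mm, flush with the posts' −y face. 12 pickets, each 83 mm wide, 24 mm thick and 1221 mm tall, are fixed to the +y face of the rails with their bottoms at z = 58 mm, evenly spaced across the span with equal gaps (rounded down to the nearest mm) at the −x end and between each pair — any rounding remainder accumulates at the +x end.

B is an open storage box with external size 572×488×87 mm and wall thickness 16 mm (the base is also 16 mm thick). The base covers the whole footprint; the four walls stand on the base, with the y-facing walls full-width and the x-facing walls fitting between their inner faces.

The open box is on the floor beside the fence section on its +x side.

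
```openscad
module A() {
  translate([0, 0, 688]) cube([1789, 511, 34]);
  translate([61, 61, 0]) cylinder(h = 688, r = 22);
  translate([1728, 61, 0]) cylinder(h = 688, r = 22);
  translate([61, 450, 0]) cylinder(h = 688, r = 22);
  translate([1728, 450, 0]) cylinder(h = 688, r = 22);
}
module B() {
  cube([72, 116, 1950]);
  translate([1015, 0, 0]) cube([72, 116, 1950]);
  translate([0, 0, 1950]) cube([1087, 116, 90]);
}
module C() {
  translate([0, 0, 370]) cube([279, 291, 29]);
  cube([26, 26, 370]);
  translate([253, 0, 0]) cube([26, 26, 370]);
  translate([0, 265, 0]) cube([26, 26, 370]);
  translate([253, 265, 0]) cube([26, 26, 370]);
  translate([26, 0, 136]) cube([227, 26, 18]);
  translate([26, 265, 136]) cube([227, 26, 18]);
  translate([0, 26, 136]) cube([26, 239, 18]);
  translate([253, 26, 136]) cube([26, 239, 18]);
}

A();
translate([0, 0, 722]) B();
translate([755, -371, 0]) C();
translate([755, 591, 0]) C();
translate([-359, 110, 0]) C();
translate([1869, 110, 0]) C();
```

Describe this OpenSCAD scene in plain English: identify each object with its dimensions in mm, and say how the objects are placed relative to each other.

A is a table: top 1789 mm (x) × 511 mm (y), 34 mm thick, upper face at z = 722 mm, on four round legs of 44 mm diameter, each leg's bounding box inset 39 mm from the nearest pair of top edges, running from z = 0 to the bottom of the top.

B is a door frame. The clear opening is 943 mm wide and 1950 mm high. Two 72 mm wide jambs, 116 mm deep, stand either side of the opening from the floor to the top of the opening. A 90 mm thick head sits across the top of both jambs, spanning the full outside width of the frame.

C is a four-legged stool. The seat is 279×291 mm, 29 mm thick, top at z = 399 mm. It stands on four square legs, each 26×26 mm in cross-section, from z = 0 to the seat underside, each flush with a corner of the seat. Four stretchers, 26 mm wide and 18 mm tall, connect adjacent legs with their undersides at z = 136 mm, each running between the inner faces of the legs it joins and aligned with the legs' outer faces on the other axis.

The door frame is on top of the table. Four stools sit around the table at the −y, +y, −x, +x sides.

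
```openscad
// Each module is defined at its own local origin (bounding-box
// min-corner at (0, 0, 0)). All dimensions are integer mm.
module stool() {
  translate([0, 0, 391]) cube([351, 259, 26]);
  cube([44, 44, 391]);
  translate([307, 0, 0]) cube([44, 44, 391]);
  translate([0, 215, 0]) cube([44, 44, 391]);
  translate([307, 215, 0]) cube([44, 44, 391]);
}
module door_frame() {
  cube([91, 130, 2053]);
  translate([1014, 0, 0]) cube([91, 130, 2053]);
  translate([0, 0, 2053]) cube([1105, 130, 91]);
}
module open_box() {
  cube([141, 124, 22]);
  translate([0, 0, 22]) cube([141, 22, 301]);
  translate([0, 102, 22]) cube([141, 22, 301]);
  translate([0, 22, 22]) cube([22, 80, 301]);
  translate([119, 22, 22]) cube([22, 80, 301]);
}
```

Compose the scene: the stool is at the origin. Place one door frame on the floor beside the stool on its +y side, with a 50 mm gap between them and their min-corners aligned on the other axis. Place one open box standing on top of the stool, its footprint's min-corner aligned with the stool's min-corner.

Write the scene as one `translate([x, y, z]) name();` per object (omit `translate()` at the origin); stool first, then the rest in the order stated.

stool();
translate([0, 309, 0]) door_frame();
translate([0, 0, 417]) open_box();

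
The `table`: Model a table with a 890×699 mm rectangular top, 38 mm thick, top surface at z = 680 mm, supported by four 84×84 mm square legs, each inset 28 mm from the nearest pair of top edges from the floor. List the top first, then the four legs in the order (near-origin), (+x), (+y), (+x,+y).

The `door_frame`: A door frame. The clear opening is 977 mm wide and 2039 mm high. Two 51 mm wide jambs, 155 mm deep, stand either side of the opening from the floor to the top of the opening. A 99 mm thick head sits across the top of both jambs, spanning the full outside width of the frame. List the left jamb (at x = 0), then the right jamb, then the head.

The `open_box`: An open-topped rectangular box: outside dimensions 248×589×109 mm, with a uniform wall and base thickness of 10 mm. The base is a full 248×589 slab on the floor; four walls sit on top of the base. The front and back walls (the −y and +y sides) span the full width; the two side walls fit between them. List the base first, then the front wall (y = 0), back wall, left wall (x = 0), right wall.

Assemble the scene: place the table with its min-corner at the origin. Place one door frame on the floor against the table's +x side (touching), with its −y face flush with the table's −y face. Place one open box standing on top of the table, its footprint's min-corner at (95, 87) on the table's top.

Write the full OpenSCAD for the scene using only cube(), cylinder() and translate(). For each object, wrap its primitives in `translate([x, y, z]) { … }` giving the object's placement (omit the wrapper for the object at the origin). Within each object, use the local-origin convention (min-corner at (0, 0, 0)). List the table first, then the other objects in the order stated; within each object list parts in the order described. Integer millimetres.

translate([0, 0, 642]) cube([890, 699, 38]);
translate([28, 28, 0]) cube([84, 84, 642]);
translate([778, 28, 0]) cube([84, 84, 642]);
translate([28, 587, 0]) cube([84, 84, 642]);
translate([778, 587, 0]) cube([84, 84, 642]);
translate([890, 0, 0]) {
  cube([51, 155, 2039]);
  translate([1028, 0, 0]) cube([51, 155, 2039]);
  translate([0, 0, 2039]) cube([1079, 155, 99]);
}
translate([95, 87, 680]) {
  cube([248, 589, 10]);
  translate([0, 0, 10]) cube([248, 10, 99]);
  translate([0, 579, 10]) cube([248, 10, 99]);
  translate([0, 10, 10]) cube([10, 569, 99]);
  translate([238, 10, 10]) cube([10, 569, 99]);
}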